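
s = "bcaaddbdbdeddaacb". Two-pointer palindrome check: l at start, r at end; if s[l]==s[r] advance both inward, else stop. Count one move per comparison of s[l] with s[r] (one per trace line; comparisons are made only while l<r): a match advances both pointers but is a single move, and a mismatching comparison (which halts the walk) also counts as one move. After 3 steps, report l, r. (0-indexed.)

l=0 r=16: 'b'=='b', l++,r--
l=1 r=15: 'c'=='c', l++,r--
l=2 r=14: 'a'=='a', l++,r--

l=3, r=13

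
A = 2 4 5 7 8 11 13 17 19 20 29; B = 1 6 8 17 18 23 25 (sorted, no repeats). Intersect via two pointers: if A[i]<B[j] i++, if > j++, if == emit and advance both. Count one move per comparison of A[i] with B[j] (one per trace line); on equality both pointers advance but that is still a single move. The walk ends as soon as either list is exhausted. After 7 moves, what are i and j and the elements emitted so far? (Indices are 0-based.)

[i=0,j=0] 2>1 → j++
[i=0,j=1] 2<6 → i++
[i=1,j=1] 4<6 → i++
[i=2,j=1] 5<6 → i++
[i=3,j=1] 7>6 → j++
[i=3,j=2] 7<8 → i++
[i=4,j=2] 8==8 emit → i++,j++

i=5, j=3, emitted=[8]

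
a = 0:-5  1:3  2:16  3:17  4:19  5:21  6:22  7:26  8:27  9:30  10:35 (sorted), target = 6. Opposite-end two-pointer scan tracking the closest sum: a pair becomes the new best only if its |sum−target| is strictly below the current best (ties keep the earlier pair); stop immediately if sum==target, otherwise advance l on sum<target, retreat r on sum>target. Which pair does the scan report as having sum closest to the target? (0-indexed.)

[0,10] -5+35=30 d=24 * → r--
[0,9] -5+30=25 d=19 * → r--
[0,8] -5+27=22 d=16 * → r--
[0,7] -5+26=21 d=15 * → r--
[0,6] -5+22=17 d=11 * → r--
[0,5] -5+21=16 d=10 * → r--
[0,4] -5+19=14 d=8 * → r--
[0,3] -5+17=12 d=6 * → r--
[0,2] -5+16=11 d=5 * → r--
[0,1] -5+3=-2 d=8 → l++

pair (-5, 16) with sum 11 (|Δ|=5)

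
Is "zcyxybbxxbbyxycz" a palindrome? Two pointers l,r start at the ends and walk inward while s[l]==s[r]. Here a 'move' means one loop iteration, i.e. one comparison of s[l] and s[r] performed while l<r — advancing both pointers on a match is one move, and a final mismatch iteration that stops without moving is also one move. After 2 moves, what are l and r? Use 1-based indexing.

l=1 r=16: 'z'=='z', l++,r--
l=2 r=15: 'c'=='c', l++,r--

l=3, r=14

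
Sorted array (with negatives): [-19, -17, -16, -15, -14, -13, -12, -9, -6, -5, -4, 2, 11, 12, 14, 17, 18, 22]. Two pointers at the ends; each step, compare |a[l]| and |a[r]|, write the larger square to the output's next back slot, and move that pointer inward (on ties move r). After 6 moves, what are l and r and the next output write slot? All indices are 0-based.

l=0 r=17: |-19|<=|22| out[17]=484, r--
l=0 r=16: |-19|>|18| out[16]=361, l++
l=1 r=16: |-17|<=|18| out[15]=324, r--
l=1 r=15: |-17|<=|17| out[14]=289, r--
l=1 r=14: |-17|>|14| out[13]=289, l++
l=2 r=14: |-16|>|14| out[12]=256, l++

l=3, r=14, next write slot=11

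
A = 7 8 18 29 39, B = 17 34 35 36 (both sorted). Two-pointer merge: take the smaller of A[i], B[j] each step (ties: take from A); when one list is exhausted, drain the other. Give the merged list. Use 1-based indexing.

[7, 8, 17, 18, 29, 34, 35, 36, 39]

[i=1,j=1] A[i]=7<=B[j]=17 take 7 → i++
[i=2,j=1] A[i]=8<=B[j]=17 take 8 → i++
[i=3,j=1] A[i]=18>B[j]=17 take 17 → j++
[i=3,j=2] A[i]=18<=B[j]=34 take 18 → i++
[i=4,j=2] A[i]=29<=B[j]=34 take 29 → i++
[i=5,j=2] A[i]=39>B[j]=34 take 34 → j++
[i=5,j=3] A[i]=39>B[j]=35 take 35 → j++
[i=5,j=4] A[i]=39>B[j]=36 take 36 → j++
[i=5,j=5] B done, take A[i]=39 → i++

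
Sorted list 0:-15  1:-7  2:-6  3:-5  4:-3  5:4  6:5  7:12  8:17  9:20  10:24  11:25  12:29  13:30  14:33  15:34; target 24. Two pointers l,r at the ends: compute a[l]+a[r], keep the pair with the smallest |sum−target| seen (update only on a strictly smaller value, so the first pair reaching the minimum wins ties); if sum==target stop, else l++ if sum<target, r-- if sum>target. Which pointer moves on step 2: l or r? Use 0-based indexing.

[0,15] -15+34=19 d=5 * → l++
[1,15] -7+34=27 d=3 * → r--

r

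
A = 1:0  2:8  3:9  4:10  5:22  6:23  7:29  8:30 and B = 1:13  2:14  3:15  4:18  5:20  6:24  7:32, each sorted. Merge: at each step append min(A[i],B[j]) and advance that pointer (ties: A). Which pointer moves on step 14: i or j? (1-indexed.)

i=1 j=1: A[i]=0<=B[j]=13 take 0, i++
i=2 j=1: A[i]=8<=B[j]=13 take 8, i++
i=3 j=1: A[i]=9<=B[j]=13 take 9, i++
i=4 j=1: A[i]=10<=B[j]=13 take 10, i++
i=5 j=1: A[i]=22>B[j]=13 take 13, j++
i=5 j=2: A[i]=22>B[j]=14 take 14, j++
i=5 j=3: A[i]=22>B[j]=15 take 15, j++
i=5 j=4: A[i]=22>B[j]=18 take 18, j++
i=5 j=5: A[i]=22>B[j]=20 take 20, j++
i=5 j=6: A[i]=22<=B[j]=24 take 22, i++
i=6 j=6: A[i]=23<=B[j]=24 take 23, i++
i=7 j=6: A[i]=29>B[j]=24 take 24, j++
i=7 j=7: A[i]=29<=B[j]=32 take 29, i++
i=8 j=7: A[i]=30<=B[j]=32 take 30, i++

i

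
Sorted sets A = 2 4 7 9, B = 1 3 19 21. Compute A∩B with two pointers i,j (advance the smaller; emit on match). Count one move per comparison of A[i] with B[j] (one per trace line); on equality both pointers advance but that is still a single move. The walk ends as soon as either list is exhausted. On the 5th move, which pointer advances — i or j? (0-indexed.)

i=0 j=0: 2>1, j++
i=0 j=1: 2<3, i++
i=1 j=1: 4>3, j++
i=1 j=2: 4<19, i++
i=2 j=2: 7<19, i++

i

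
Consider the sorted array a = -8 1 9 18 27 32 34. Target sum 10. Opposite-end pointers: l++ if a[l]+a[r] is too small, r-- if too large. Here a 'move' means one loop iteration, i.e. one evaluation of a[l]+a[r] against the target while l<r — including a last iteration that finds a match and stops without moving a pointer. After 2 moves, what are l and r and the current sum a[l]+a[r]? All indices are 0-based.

l=0, r=4, sum=19

[0,6] -8+34=26 >10 → r--
[0,5] -8+32=24 >10 → r--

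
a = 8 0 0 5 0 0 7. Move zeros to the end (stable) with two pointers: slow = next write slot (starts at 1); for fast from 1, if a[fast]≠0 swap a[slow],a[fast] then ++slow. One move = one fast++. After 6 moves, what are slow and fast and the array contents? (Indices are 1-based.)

slow=3, fast=7, a=[8, 5, 0, 0, 0, 0, 7]

slow=1 fast=1: a[fast]=8≠0 swap→a[1]=8, slow++,fast++
slow=2 fast=2: a[fast]=0, fast++
slow=2 fast=3: a[fast]=0, fast++
slow=2 fast=4: a[fast]=5≠0 swap→a[2]=5, slow++,fast++
slow=3 fast=5: a[fast]=0, fast++
slow=3 fast=6: a[fast]=0, fast++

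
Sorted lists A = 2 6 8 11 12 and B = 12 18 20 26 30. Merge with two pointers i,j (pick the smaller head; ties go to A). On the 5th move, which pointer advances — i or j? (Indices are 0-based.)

i

i=0 j=0: A[i]=2<=B[j]=12 take 2, i++
i=1 j=0: A[i]=6<=B[j]=12 take 6, i++
i=2 j=0: A[i]=8<=B[j]=12 take 8, i++
i=3 j=0: A[i]=11<=B[j]=12 take 11, i++
i=4 j=0: A[i]=12<=B[j]=12 take 12, i++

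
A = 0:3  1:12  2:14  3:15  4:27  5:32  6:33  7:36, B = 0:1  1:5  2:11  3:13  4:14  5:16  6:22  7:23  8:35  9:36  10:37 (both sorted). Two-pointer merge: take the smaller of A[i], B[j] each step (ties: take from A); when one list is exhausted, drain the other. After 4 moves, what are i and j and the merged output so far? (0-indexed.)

i=1, j=3, merged so far=[1, 3, 5, 11]

i=0 j=0: A[i]=3>B[j]=1 take 1, j++
i=0 j=1: A[i]=3<=B[j]=5 take 3, i++
i=1 j=1: A[i]=12>B[j]=5 take 5, j++
i=1 j=2: A[i]=12>B[j]=11 take 11, j++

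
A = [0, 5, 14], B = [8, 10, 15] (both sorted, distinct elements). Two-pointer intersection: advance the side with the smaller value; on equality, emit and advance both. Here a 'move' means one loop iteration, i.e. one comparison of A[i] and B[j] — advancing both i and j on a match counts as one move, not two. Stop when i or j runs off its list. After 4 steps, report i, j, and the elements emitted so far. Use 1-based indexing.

i=1 j=1: 0<8, i++
i=2 j=1: 5<8, i++
i=3 j=1: 14>8, j++
i=3 j=2: 14>10, j++

i=3, j=3, emitted=[]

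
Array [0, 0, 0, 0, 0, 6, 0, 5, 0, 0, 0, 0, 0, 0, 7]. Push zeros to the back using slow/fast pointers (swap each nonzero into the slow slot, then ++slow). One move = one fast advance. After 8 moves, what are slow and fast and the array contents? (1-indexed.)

slow=3, fast=9, a=[6, 5, 0, 0, 0, 0, 0, 0, 0, 0, 0, 0, 0, 0, 7]

slow=1 fast=1: a[fast]=0, fast++
slow=1 fast=2: a[fast]=0, fast++
slow=1 fast=3: a[fast]=0, fast++
slow=1 fast=4: a[fast]=0, fast++
slow=1 fast=5: a[fast]=0, fast++
slow=1 fast=6: a[fast]=6≠0 swap→a[1]=6, slow++,fast++
slow=2 fast=7: a[fast]=0, fast++
slow=2 fast=8: a[fast]=5≠0 swap→a[2]=5, slow++,fast++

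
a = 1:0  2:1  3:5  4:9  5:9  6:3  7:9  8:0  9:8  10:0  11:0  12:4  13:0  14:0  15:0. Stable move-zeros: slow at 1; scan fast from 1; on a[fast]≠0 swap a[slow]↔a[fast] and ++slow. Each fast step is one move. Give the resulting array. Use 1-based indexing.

[1, 5, 9, 9, 3, 9, 8, 4, 0, 0, 0, 0, 0, 0, 0]

slow=1 fast=1: a[fast]=0, fast++
slow=1 fast=2: a[fast]=1≠0 swap→a[1]=1, slow++,fast++
slow=2 fast=3: a[fast]=5≠0 swap→a[2]=5, slow++,fast++
slow=3 fast=4: a[fast]=9≠0 swap→a[3]=9, slow++,fast++
slow=4 fast=5: a[fast]=9≠0 swap→a[4]=9, slow++,fast++
slow=5 fast=6: a[fast]=3≠0 swap→a[5]=3, slow++,fast++
slow=6 fast=7: a[fast]=9≠0 swap→a[6]=9, slow++,fast++
slow=7 fast=8: a[fast]=0, fast++
slow=7 fast=9: a[fast]=8≠0 swap→a[7]=8, slow++,fast++
slow=8 fast=10: a[fast]=0, fast++
slow=8 fast=11: a[fast]=0, fast++
slow=8 fast=12: a[fast]=4≠0 swap→a[8]=4, slow++,fast++
slow=9 fast=13: a[fast]=0, fast++
slow=9 fast=14: a[fast]=0, fast++
slow=9 fast=15: a[fast]=0, fast++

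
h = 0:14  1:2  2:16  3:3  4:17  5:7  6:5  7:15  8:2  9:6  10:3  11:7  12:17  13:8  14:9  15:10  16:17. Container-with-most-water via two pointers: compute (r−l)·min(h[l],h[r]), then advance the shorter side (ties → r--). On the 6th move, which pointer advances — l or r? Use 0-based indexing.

l=0 r=16: min(14,17)*16=224 best=224 *, l++
l=1 r=16: min(2,17)*15=30 best=224, l++
l=2 r=16: min(16,17)*14=224 best=224, l++
l=3 r=16: min(3,17)*13=39 best=224, l++
l=4 r=16: min(17,17)*12=204 best=224, r--
l=4 r=15: min(17,10)*11=110 best=224, r--

r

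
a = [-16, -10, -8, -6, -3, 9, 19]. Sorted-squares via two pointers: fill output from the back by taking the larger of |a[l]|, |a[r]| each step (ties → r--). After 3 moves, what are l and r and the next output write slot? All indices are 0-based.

l=2, r=5, next write slot=3

[0,6] |-16|<=|19| out[6]=361 → r--
[0,5] |-16|>|9| out[5]=256 → l++
[1,5] |-10|>|9| out[4]=100 → l++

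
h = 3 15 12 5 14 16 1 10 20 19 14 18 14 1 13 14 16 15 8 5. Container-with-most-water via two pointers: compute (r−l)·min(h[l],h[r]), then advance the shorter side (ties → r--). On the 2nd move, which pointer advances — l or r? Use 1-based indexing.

r

l=1 r=20: min(3,5)*19=57 best=57 *, l++
l=2 r=20: min(15,5)*18=90 best=90 *, r--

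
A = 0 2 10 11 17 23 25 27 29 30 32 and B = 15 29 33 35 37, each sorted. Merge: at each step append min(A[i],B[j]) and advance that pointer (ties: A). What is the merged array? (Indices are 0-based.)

[i=0,j=0] A[i]=0<=B[j]=15 take 0 → i++
[i=1,j=0] A[i]=2<=B[j]=15 take 2 → i++
[i=2,j=0] A[i]=10<=B[j]=15 take 10 → i++
[i=3,j=0] A[i]=11<=B[j]=15 take 11 → i++
[i=4,j=0] A[i]=17>B[j]=15 take 15 → j++
[i=4,j=1] A[i]=17<=B[j]=29 take 17 → i++
[i=5,j=1] A[i]=23<=B[j]=29 take 23 → i++
[i=6,j=1] A[i]=25<=B[j]=29 take 25 → i++
[i=7,j=1] A[i]=27<=B[j]=29 take 27 → i++
[i=8,j=1] A[i]=29<=B[j]=29 take 29 → i++
[i=9,j=1] A[i]=30>B[j]=29 take 29 → j++
[i=9,j=2] A[i]=30<=B[j]=33 take 30 → i++
[i=10,j=2] A[i]=32<=B[j]=33 take 32 → i++
[i=11,j=2] A done, take B[j]=33 → j++
[i=11,j=3] A done, take B[j]=35 → j++
[i=11,j=4] A done, take B[j]=37 → j++

[0, 2, 10, 11, 15, 17, 23, 25, 27, 29, 29, 30, 32, 33, 35, 37]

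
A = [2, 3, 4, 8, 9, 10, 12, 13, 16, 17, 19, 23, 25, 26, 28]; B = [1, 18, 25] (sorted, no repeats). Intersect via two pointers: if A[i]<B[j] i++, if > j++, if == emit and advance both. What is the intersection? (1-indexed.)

intersection = [25]

i=1 j=1: 2>1, j++
i=1 j=2: 2<18, i++
i=2 j=2: 3<18, i++
i=3 j=2: 4<18, i++
i=4 j=2: 8<18, i++
i=5 j=2: 9<18, i++
i=6 j=2: 10<18, i++
i=7 j=2: 12<18, i++
i=8 j=2: 13<18, i++
i=9 j=2: 16<18, i++
i=10 j=2: 17<18, i++
i=11 j=2: 19>18, j++
i=11 j=3: 19<25, i++
i=12 j=3: 23<25, i++
i=13 j=3: 25==25 emit, i++,j++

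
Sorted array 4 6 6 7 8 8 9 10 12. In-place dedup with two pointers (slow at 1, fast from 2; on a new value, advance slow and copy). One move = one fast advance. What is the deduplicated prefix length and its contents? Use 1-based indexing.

(s=1,f=2) a[fast]=6≠a[slow]=4 write a[2]=6 → slow++,fast++
(s=2,f=3) a[fast]=6=a[slow] dup → fast++
(s=2,f=4) a[fast]=7≠a[slow]=6 write a[3]=7 → slow++,fast++
(s=3,f=5) a[fast]=8≠a[slow]=7 write a[4]=8 → slow++,fast++
(s=4,f=6) a[fast]=8=a[slow] dup → fast++
(s=4,f=7) a[fast]=9≠a[slow]=8 write a[5]=9 → slow++,fast++
(s=5,f=8) a[fast]=10≠a[slow]=9 write a[6]=10 → slow++,fast++
(s=6,f=9) a[fast]=12≠a[slow]=10 write a[7]=12 → slow++,fast++

length 7; prefix = [4, 6, 7, 8, 9, 10, 12]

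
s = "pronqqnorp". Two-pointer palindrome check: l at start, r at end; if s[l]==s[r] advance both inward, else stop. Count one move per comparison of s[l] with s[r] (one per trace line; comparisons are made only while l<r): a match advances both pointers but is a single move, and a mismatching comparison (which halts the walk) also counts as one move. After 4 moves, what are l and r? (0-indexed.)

l=4, r=5

l=0 r=9: 'p'=='p', l++,r--
l=1 r=8: 'r'=='r', l++,r--
l=2 r=7: 'o'=='o', l++,r--
l=3 r=6: 'n'=='n', l++,r--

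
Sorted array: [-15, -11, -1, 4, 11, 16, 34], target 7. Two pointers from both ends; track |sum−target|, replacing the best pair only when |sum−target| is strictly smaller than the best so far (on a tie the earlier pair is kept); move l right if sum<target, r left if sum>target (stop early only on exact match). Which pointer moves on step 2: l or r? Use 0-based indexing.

l

[0,6] -15+34=19 d=12 * → r--
[0,5] -15+16=1 d=6 * → l++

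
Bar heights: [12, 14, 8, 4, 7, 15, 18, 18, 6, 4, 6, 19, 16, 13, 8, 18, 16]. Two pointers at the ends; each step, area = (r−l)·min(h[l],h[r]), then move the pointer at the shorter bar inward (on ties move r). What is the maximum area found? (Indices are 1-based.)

max area = 210

[1,17] min(12,16)*16=192 best=192 * → l++
[2,17] min(14,16)*15=210 best=210 * → l++
[3,17] min(8,16)*14=112 best=210 → l++
[4,17] min(4,16)*13=52 best=210 → l++
[5,17] min(7,16)*12=84 best=210 → l++
[6,17] min(15,16)*11=165 best=210 → l++
[7,17] min(18,16)*10=160 best=210 → r--
[7,16] min(18,18)*9=162 best=210 → r--
[7,15] min(18,8)*8=64 best=210 → r--
[7,14] min(18,13)*7=91 best=210 → r--
[7,13] min(18,16)*6=96 best=210 → r--
[7,12] min(18,19)*5=90 best=210 → l++
[8,12] min(18,19)*4=72 best=210 → l++
[9,12] min(6,19)*3=18 best=210 → l++
[10,12] min(4,19)*2=8 best=210 → l++
[11,12] min(6,19)*1=6 best=210 → l++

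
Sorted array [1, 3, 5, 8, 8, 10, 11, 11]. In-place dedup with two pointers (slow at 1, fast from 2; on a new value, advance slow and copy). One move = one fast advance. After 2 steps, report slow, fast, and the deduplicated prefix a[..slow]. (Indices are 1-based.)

slow=1 fast=2: a[fast]=3≠a[slow]=1 write a[2]=3, slow++,fast++
slow=2 fast=3: a[fast]=5≠a[slow]=3 write a[3]=5, slow++,fast++

slow=3, fast=4, prefix=[1, 3, 5]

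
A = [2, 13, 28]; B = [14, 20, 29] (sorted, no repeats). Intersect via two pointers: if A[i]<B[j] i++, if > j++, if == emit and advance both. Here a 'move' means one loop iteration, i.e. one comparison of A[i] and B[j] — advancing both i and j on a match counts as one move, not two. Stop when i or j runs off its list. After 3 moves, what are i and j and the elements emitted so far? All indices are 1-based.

i=1 j=1: 2<14, i++
i=2 j=1: 13<14, i++
i=3 j=1: 28>14, j++

i=3, j=2, emitted=[]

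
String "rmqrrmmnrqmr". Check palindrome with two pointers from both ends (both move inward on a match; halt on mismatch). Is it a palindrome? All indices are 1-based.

not a palindrome (mismatch at 5,8)

[1,12] 'r'=='r' → l++,r--
[2,11] 'm'=='m' → l++,r--
[3,10] 'q'=='q' → l++,r--
[4,9] 'r'=='r' → l++,r--
[5,8] 'r'!='n' → stop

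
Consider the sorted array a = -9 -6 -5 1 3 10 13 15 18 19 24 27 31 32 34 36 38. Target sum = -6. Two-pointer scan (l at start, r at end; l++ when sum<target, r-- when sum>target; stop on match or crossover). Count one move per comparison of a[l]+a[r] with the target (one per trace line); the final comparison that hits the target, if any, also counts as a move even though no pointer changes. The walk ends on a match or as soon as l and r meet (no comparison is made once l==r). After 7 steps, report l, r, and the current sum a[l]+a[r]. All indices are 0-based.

l=0, r=9, sum=10

[0,16] -9+38=29 >-6 → r--
[0,15] -9+36=27 >-6 → r--
[0,14] -9+34=25 >-6 → r--
[0,13] -9+32=23 >-6 → r--
[0,12] -9+31=22 >-6 → r--
[0,11] -9+27=18 >-6 → r--
[0,10] -9+24=15 >-6 → r--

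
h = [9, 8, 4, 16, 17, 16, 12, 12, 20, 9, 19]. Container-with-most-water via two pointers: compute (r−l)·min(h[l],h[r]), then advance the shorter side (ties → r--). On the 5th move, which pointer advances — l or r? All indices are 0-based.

[0,10] min(9,19)*10=90 best=90 * → l++
[1,10] min(8,19)*9=72 best=90 → l++
[2,10] min(4,19)*8=32 best=90 → l++
[3,10] min(16,19)*7=112 best=112 * → l++
[4,10] min(17,19)*6=102 best=112 → l++

l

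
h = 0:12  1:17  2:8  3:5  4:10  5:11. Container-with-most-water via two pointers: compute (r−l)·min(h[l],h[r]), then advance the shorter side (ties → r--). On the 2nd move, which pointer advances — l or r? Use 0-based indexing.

[0,5] min(12,11)*5=55 best=55 * → r--
[0,4] min(12,10)*4=40 best=55 → r--

r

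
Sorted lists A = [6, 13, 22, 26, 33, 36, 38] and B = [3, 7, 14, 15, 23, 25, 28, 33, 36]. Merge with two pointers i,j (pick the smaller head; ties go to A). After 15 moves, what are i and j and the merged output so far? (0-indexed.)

i=0 j=0: A[i]=6>B[j]=3 take 3, j++
i=0 j=1: A[i]=6<=B[j]=7 take 6, i++
i=1 j=1: A[i]=13>B[j]=7 take 7, j++
i=1 j=2: A[i]=13<=B[j]=14 take 13, i++
i=2 j=2: A[i]=22>B[j]=14 take 14, j++
i=2 j=3: A[i]=22>B[j]=15 take 15, j++
i=2 j=4: A[i]=22<=B[j]=23 take 22, i++
i=3 j=4: A[i]=26>B[j]=23 take 23, j++
i=3 j=5: A[i]=26>B[j]=25 take 25, j++
i=3 j=6: A[i]=26<=B[j]=28 take 26, i++
i=4 j=6: A[i]=33>B[j]=28 take 28, j++
i=4 j=7: A[i]=33<=B[j]=33 take 33, i++
i=5 j=7: A[i]=36>B[j]=33 take 33, j++
i=5 j=8: A[i]=36<=B[j]=36 take 36, i++
i=6 j=8: A[i]=38>B[j]=36 take 36, j++

i=6, j=9, merged so far=[3, 6, 7, 13, 14, 15, 22, 23, 25, 26, 28, 33, 33, 36, 36]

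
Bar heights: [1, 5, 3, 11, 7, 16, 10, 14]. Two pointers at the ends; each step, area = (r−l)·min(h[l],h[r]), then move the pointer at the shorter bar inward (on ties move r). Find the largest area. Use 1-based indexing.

[1,8] min(1,14)*7=7 best=7 * → l++
[2,8] min(5,14)*6=30 best=30 * → l++
[3,8] min(3,14)*5=15 best=30 → l++
[4,8] min(11,14)*4=44 best=44 * → l++
[5,8] min(7,14)*3=21 best=44 → l++
[6,8] min(16,14)*2=28 best=44 → r--
[6,7] min(16,10)*1=10 best=44 → r--

max area = 44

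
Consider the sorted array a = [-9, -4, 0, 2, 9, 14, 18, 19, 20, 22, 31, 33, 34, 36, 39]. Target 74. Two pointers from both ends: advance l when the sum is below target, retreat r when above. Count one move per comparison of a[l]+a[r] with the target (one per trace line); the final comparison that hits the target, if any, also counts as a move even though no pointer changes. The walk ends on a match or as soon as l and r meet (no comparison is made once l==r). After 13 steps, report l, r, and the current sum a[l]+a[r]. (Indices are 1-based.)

l=14, r=15, sum=75

[1,15] -9+39=30 <74 → l++
[2,15] -4+39=35 <74 → l++
[3,15] 0+39=39 <74 → l++
[4,15] 2+39=41 <74 → l++
[5,15] 9+39=48 <74 → l++
[6,15] 14+39=53 <74 → l++
[7,15] 18+39=57 <74 → l++
[8,15] 19+39=58 <74 → l++
[9,15] 20+39=59 <74 → l++
[10,15] 22+39=61 <74 → l++
[11,15] 31+39=70 <74 → l++
[12,15] 33+39=72 <74 → l++
[13,15] 34+39=73 <74 → l++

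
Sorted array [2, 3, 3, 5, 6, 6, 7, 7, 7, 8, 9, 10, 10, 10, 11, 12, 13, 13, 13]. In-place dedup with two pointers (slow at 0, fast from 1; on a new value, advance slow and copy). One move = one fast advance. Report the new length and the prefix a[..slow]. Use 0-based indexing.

(s=0,f=1) a[fast]=3≠a[slow]=2 write a[1]=3 → slow++,fast++
(s=1,f=2) a[fast]=3=a[slow] dup → fast++
(s=1,f=3) a[fast]=5≠a[slow]=3 write a[2]=5 → slow++,fast++
(s=2,f=4) a[fast]=6≠a[slow]=5 write a[3]=6 → slow++,fast++
(s=3,f=5) a[fast]=6=a[slow] dup → fast++
(s=3,f=6) a[fast]=7≠a[slow]=6 write a[4]=7 → slow++,fast++
(s=4,f=7) a[fast]=7=a[slow] dup → fast++
(s=4,f=8) a[fast]=7=a[slow] dup → fast++
(s=4,f=9) a[fast]=8≠a[slow]=7 write a[5]=8 → slow++,fast++
(s=5,f=10) a[fast]=9≠a[slow]=8 write a[6]=9 → slow++,fast++
(s=6,f=11) a[fast]=10≠a[slow]=9 write a[7]=10 → slow++,fast++
(s=7,f=12) a[fast]=10=a[slow] dup → fast++
(s=7,f=13) a[fast]=10=a[slow] dup → fast++
(s=7,f=14) a[fast]=11≠a[slow]=10 write a[8]=11 → slow++,fast++
(s=8,f=15) a[fast]=12≠a[slow]=11 write a[9]=12 → slow++,fast++
(s=9,f=16) a[fast]=13≠a[slow]=12 write a[10]=13 → slow++,fast++
(s=10,f=17) a[fast]=13=a[slow] dup → fast++
(s=10,f=18) a[fast]=13=a[slow] dup → fast++

length 11; prefix = [2, 3, 5, 6, 7, 8, 9, 10, 11, 12, 13]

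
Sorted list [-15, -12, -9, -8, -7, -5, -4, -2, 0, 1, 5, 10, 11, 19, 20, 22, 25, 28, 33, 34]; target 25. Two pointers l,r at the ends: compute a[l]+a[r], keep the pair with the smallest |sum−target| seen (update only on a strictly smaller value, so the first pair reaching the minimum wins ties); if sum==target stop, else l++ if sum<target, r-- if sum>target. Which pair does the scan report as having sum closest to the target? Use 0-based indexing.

[0,19] -15+34=19 d=6 * → l++
[1,19] -12+34=22 d=3 * → l++
[2,19] -9+34=25 d=0 * → stop

pair (-9, 34) with sum 25 (|Δ|=0)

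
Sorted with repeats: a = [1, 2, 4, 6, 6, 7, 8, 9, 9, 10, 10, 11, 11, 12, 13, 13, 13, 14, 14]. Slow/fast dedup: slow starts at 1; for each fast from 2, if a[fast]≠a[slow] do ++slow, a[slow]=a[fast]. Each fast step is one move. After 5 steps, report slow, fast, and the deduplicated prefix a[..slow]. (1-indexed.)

slow=5, fast=7, prefix=[1, 2, 4, 6, 7]

slow=1 fast=2: a[fast]=2≠a[slow]=1 write a[2]=2, slow++,fast++
slow=2 fast=3: a[fast]=4≠a[slow]=2 write a[3]=4, slow++,fast++
slow=3 fast=4: a[fast]=6≠a[slow]=4 write a[4]=6, slow++,fast++
slow=4 fast=5: a[fast]=6=a[slow] dup, fast++
slow=4 fast=6: a[fast]=7≠a[slow]=6 write a[5]=7, slow++,fast++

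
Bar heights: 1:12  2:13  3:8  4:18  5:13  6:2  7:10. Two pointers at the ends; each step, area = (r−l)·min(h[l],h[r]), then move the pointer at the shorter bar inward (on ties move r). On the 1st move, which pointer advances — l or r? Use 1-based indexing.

r

l=1 r=7: min(12,10)*6=60 best=60 *, r--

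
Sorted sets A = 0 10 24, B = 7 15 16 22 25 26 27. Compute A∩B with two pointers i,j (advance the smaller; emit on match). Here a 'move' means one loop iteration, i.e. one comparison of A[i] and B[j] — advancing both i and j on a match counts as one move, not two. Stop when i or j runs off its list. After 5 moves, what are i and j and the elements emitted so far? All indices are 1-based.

i=3, j=4, emitted=[]

[i=1,j=1] 0<7 → i++
[i=2,j=1] 10>7 → j++
[i=2,j=2] 10<15 → i++
[i=3,j=2] 24>15 → j++
[i=3,j=3] 24>16 → j++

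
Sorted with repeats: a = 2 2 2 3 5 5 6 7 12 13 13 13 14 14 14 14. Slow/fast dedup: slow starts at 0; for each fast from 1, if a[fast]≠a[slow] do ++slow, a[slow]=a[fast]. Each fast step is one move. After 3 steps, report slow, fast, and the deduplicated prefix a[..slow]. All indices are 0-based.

slow=0 fast=1: a[fast]=2=a[slow] dup, fast++
slow=0 fast=2: a[fast]=2=a[slow] dup, fast++
slow=0 fast=3: a[fast]=3≠a[slow]=2 write a[1]=3, slow++,fast++

slow=1, fast=4, prefix=[2, 3]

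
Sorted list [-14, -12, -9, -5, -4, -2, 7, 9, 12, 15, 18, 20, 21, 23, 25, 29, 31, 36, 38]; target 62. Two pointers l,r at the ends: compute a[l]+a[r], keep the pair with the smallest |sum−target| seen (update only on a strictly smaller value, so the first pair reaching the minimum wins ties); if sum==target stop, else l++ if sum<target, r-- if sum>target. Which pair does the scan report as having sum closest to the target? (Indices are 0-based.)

pair (23, 38) with sum 61 (|Δ|=1)

l=0 r=18: -14+38=24 d=38 *, l++
l=1 r=18: -12+38=26 d=36 *, l++
l=2 r=18: -9+38=29 d=33 *, l++
l=3 r=18: -5+38=33 d=29 *, l++
l=4 r=18: -4+38=34 d=28 *, l++
l=5 r=18: -2+38=36 d=26 *, l++
l=6 r=18: 7+38=45 d=17 *, l++
l=7 r=18: 9+38=47 d=15 *, l++
l=8 r=18: 12+38=50 d=12 *, l++
l=9 r=18: 15+38=53 d=9 *, l++
l=10 r=18: 18+38=56 d=6 *, l++
l=11 r=18: 20+38=58 d=4 *, l++
l=12 r=18: 21+38=59 d=3 *, l++
l=13 r=18: 23+38=61 d=1 *, l++
l=14 r=18: 25+38=63 d=1, r--
l=14 r=17: 25+36=61 d=1, l++
l=15 r=17: 29+36=65 d=3, r--
l=15 r=16: 29+31=60 d=2, l++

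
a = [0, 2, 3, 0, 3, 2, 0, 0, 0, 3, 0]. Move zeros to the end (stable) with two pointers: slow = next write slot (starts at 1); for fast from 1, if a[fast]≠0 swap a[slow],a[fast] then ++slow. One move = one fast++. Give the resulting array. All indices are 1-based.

[2, 3, 3, 2, 3, 0, 0, 0, 0, 0, 0]

(s=1,f=1) a[fast]=0 → fast++
(s=1,f=2) a[fast]=2≠0 swap→a[1]=2 → slow++,fast++
(s=2,f=3) a[fast]=3≠0 swap→a[2]=3 → slow++,fast++
(s=3,f=4) a[fast]=0 → fast++
(s=3,f=5) a[fast]=3≠0 swap→a[3]=3 → slow++,fast++
(s=4,f=6) a[fast]=2≠0 swap→a[4]=2 → slow++,fast++
(s=5,f=7) a[fast]=0 → fast++
(s=5,f=8) a[fast]=0 → fast++
(s=5,f=9) a[fast]=0 → fast++
(s=5,f=10) a[fast]=3≠0 swap→a[5]=3 → slow++,fast++
(s=6,f=11) a[fast]=0 → fast++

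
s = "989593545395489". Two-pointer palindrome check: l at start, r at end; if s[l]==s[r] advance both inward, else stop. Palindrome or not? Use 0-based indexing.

l=0 r=14: '9'=='9', l++,r--
l=1 r=13: '8'=='8', l++,r--
l=2 r=12: '9'!='4', stop

not a palindrome (mismatch at 2,12)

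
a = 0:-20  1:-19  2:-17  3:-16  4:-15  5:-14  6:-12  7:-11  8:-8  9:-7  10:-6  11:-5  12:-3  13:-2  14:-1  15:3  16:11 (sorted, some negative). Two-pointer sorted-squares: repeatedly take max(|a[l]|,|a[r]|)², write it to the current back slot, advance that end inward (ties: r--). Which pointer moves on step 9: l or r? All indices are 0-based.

l

[0,16] |-20|>|11| out[16]=400 → l++
[1,16] |-19|>|11| out[15]=361 → l++
[2,16] |-17|>|11| out[14]=289 → l++
[3,16] |-16|>|11| out[13]=256 → l++
[4,16] |-15|>|11| out[12]=225 → l++
[5,16] |-14|>|11| out[11]=196 → l++
[6,16] |-12|>|11| out[10]=144 → l++
[7,16] |-11|<=|11| out[9]=121 → r--
[7,15] |-11|>|3| out[8]=121 → l++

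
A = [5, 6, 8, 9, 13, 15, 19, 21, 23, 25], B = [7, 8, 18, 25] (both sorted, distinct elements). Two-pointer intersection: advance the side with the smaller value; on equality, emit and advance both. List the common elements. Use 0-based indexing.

i=0 j=0: 5<7, i++
i=1 j=0: 6<7, i++
i=2 j=0: 8>7, j++
i=2 j=1: 8==8 emit, i++,j++
i=3 j=2: 9<18, i++
i=4 j=2: 13<18, i++
i=5 j=2: 15<18, i++
i=6 j=2: 19>18, j++
i=6 j=3: 19<25, i++
i=7 j=3: 21<25, i++
i=8 j=3: 23<25, i++
i=9 j=3: 25==25 emit, i++,j++

intersection = [8, 25]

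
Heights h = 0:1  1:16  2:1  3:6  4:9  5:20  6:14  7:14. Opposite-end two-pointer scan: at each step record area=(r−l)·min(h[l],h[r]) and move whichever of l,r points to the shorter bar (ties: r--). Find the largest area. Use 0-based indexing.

l=0 r=7: min(1,14)*7=7 best=7 *, l++
l=1 r=7: min(16,14)*6=84 best=84 *, r--
l=1 r=6: min(16,14)*5=70 best=84, r--
l=1 r=5: min(16,20)*4=64 best=84, l++
l=2 r=5: min(1,20)*3=3 best=84, l++
l=3 r=5: min(6,20)*2=12 best=84, l++
l=4 r=5: min(9,20)*1=9 best=84, l++

max area = 84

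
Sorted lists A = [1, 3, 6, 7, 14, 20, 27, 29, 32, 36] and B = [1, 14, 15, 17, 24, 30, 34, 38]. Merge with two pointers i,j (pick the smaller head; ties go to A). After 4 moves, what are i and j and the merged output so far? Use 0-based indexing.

[i=0,j=0] A[i]=1<=B[j]=1 take 1 → i++
[i=1,j=0] A[i]=3>B[j]=1 take 1 → j++
[i=1,j=1] A[i]=3<=B[j]=14 take 3 → i++
[i=2,j=1] A[i]=6<=B[j]=14 take 6 → i++

i=3, j=1, merged so far=[1, 1, 3, 6]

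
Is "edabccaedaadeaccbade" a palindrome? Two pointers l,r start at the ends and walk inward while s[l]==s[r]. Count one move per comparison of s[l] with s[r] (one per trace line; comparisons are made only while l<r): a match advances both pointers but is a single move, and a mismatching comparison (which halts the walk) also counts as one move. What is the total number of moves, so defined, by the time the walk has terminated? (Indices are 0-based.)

l=0 r=19: 'e'=='e', l++,r--
l=1 r=18: 'd'=='d', l++,r--
l=2 r=17: 'a'=='a', l++,r--
l=3 r=16: 'b'=='b', l++,r--
l=4 r=15: 'c'=='c', l++,r--
l=5 r=14: 'c'=='c', l++,r--
l=6 r=13: 'a'=='a', l++,r--
l=7 r=12: 'e'=='e', l++,r--
l=8 r=11: 'd'=='d', l++,r--
l=9 r=10: 'a'=='a', l++,r--

10 moves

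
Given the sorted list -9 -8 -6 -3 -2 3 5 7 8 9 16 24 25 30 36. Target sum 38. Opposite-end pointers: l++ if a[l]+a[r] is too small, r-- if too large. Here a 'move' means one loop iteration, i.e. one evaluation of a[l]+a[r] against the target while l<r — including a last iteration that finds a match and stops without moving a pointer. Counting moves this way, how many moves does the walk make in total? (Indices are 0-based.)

[0,14] -9+36=27 <38 → l++
[1,14] -8+36=28 <38 → l++
[2,14] -6+36=30 <38 → l++
[3,14] -3+36=33 <38 → l++
[4,14] -2+36=34 <38 → l++
[5,14] 3+36=39 >38 → r--
[5,13] 3+30=33 <38 → l++
[6,13] 5+30=35 <38 → l++
[7,13] 7+30=37 <38 → l++
[8,13] 8+30=38 → found

10 moves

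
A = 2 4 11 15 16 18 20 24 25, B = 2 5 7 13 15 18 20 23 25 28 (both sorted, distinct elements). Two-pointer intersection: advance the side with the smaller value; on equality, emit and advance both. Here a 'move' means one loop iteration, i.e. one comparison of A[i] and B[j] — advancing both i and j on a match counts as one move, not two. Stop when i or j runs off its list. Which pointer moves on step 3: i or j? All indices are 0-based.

j

i=0 j=0: 2==2 emit, i++,j++
i=1 j=1: 4<5, i++
i=2 j=1: 11>5, j++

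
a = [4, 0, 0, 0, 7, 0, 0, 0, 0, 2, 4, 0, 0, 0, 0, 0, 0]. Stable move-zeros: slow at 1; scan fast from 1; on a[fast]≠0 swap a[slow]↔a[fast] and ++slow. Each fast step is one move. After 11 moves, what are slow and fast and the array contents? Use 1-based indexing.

(s=1,f=1) a[fast]=4≠0 swap→a[1]=4 → slow++,fast++
(s=2,f=2) a[fast]=0 → fast++
(s=2,f=3) a[fast]=0 → fast++
(s=2,f=4) a[fast]=0 → fast++
(s=2,f=5) a[fast]=7≠0 swap→a[2]=7 → slow++,fast++
(s=3,f=6) a[fast]=0 → fast++
(s=3,f=7) a[fast]=0 → fast++
(s=3,f=8) a[fast]=0 → fast++
(s=3,f=9) a[fast]=0 → fast++
(s=3,f=10) a[fast]=2≠0 swap→a[3]=2 → slow++,fast++
(s=4,f=11) a[fast]=4≠0 swap→a[4]=4 → slow++,fast++

slow=5, fast=12, a=[4, 7, 2, 4, 0, 0, 0, 0, 0, 0, 0, 0, 0, 0, 0, 0, 0]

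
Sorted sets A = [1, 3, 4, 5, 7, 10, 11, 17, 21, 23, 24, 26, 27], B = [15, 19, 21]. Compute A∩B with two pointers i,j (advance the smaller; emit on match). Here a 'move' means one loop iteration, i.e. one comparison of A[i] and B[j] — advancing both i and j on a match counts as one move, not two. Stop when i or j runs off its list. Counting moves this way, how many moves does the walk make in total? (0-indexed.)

11 moves

i=0 j=0: 1<15, i++
i=1 j=0: 3<15, i++
i=2 j=0: 4<15, i++
i=3 j=0: 5<15, i++
i=4 j=0: 7<15, i++
i=5 j=0: 10<15, i++
i=6 j=0: 11<15, i++
i=7 j=0: 17>15, j++
i=7 j=1: 17<19, i++
i=8 j=1: 21>19, j++
i=8 j=2: 21==21 emit, i++,j++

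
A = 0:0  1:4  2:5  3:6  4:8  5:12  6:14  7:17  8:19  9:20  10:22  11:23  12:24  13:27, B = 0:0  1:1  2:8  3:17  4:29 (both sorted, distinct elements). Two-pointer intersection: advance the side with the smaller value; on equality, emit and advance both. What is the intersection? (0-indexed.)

[i=0,j=0] 0==0 emit → i++,j++
[i=1,j=1] 4>1 → j++
[i=1,j=2] 4<8 → i++
[i=2,j=2] 5<8 → i++
[i=3,j=2] 6<8 → i++
[i=4,j=2] 8==8 emit → i++,j++
[i=5,j=3] 12<17 → i++
[i=6,j=3] 14<17 → i++
[i=7,j=3] 17==17 emit → i++,j++
[i=8,j=4] 19<29 → i++
[i=9,j=4] 20<29 → i++
[i=10,j=4] 22<29 → i++
[i=11,j=4] 23<29 → i++
[i=12,j=4] 24<29 → i++
[i=13,j=4] 27<29 → i++

intersection = [0, 8, 17]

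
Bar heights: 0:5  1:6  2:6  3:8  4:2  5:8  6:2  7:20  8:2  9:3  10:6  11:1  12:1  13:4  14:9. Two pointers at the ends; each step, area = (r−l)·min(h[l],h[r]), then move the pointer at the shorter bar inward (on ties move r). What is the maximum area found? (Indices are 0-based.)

max area = 88

[0,14] min(5,9)*14=70 best=70 * → l++
[1,14] min(6,9)*13=78 best=78 * → l++
[2,14] min(6,9)*12=72 best=78 → l++
[3,14] min(8,9)*11=88 best=88 * → l++
[4,14] min(2,9)*10=20 best=88 → l++
[5,14] min(8,9)*9=72 best=88 → l++
[6,14] min(2,9)*8=16 best=88 → l++
[7,14] min(20,9)*7=63 best=88 → r--
[7,13] min(20,4)*6=24 best=88 → r--
[7,12] min(20,1)*5=5 best=88 → r--
[7,11] min(20,1)*4=4 best=88 → r--
[7,10] min(20,6)*3=18 best=88 → r--
[7,9] min(20,3)*2=6 best=88 → r--
[7,8] min(20,2)*1=2 best=88 → r--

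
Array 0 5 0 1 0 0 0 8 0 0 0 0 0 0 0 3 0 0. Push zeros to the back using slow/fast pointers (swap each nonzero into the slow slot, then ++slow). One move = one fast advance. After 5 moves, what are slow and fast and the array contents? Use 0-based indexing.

slow=2, fast=5, a=[5, 1, 0, 0, 0, 0, 0, 8, 0, 0, 0, 0, 0, 0, 0, 3, 0, 0]

(s=0,f=0) a[fast]=0 → fast++
(s=0,f=1) a[fast]=5≠0 swap→a[0]=5 → slow++,fast++
(s=1,f=2) a[fast]=0 → fast++
(s=1,f=3) a[fast]=1≠0 swap→a[1]=1 → slow++,fast++
(s=2,f=4) a[fast]=0 → fast++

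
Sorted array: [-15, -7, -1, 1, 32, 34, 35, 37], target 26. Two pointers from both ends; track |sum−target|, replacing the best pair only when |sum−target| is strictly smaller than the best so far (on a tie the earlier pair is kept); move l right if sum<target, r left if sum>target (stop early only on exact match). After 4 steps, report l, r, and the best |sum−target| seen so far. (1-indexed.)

l=1 r=8: -15+37=22 d=4 *, l++
l=2 r=8: -7+37=30 d=4, r--
l=2 r=7: -7+35=28 d=2 *, r--
l=2 r=6: -7+34=27 d=1 *, r--

l=2, r=5, best |Δ|=1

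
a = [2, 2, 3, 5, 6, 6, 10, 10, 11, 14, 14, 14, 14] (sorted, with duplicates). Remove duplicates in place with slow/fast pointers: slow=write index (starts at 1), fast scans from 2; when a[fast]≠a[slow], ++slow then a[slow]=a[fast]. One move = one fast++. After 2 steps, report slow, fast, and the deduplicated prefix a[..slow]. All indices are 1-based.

(s=1,f=2) a[fast]=2=a[slow] dup → fast++
(s=1,f=3) a[fast]=3≠a[slow]=2 write a[2]=3 → slow++,fast++

slow=2, fast=4, prefix=[2, 3]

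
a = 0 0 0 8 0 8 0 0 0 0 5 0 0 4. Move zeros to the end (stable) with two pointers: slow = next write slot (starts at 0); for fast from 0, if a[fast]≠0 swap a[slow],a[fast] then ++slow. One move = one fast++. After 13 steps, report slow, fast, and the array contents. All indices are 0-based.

slow=3, fast=13, a=[8, 8, 5, 0, 0, 0, 0, 0, 0, 0, 0, 0, 0, 4]

slow=0 fast=0: a[fast]=0, fast++
slow=0 fast=1: a[fast]=0, fast++
slow=0 fast=2: a[fast]=0, fast++
slow=0 fast=3: a[fast]=8≠0 swap→a[0]=8, slow++,fast++
slow=1 fast=4: a[fast]=0, fast++
slow=1 fast=5: a[fast]=8≠0 swap→a[1]=8, slow++,fast++
slow=2 fast=6: a[fast]=0, fast++
slow=2 fast=7: a[fast]=0, fast++
slow=2 fast=8: a[fast]=0, fast++
slow=2 fast=9: a[fast]=0, fast++
slow=2 fast=10: a[fast]=5≠0 swap→a[2]=5, slow++,fast++
slow=3 fast=11: a[fast]=0, fast++
slow=3 fast=12: a[fast]=0, fast++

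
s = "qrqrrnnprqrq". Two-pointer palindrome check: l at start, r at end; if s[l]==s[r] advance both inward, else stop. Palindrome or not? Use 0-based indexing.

l=0 r=11: 'q'=='q', l++,r--
l=1 r=10: 'r'=='r', l++,r--
l=2 r=9: 'q'=='q', l++,r--
l=3 r=8: 'r'=='r', l++,r--
l=4 r=7: 'r'!='p', stop

not a palindrome (mismatch at 4,7)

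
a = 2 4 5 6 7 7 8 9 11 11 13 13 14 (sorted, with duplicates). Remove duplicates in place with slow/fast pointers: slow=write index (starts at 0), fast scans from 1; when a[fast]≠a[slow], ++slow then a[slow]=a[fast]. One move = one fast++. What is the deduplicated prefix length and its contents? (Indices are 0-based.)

(s=0,f=1) a[fast]=4≠a[slow]=2 write a[1]=4 → slow++,fast++
(s=1,f=2) a[fast]=5≠a[slow]=4 write a[2]=5 → slow++,fast++
(s=2,f=3) a[fast]=6≠a[slow]=5 write a[3]=6 → slow++,fast++
(s=3,f=4) a[fast]=7≠a[slow]=6 write a[4]=7 → slow++,fast++
(s=4,f=5) a[fast]=7=a[slow] dup → fast++
(s=4,f=6) a[fast]=8≠a[slow]=7 write a[5]=8 → slow++,fast++
(s=5,f=7) a[fast]=9≠a[slow]=8 write a[6]=9 → slow++,fast++
(s=6,f=8) a[fast]=11≠a[slow]=9 write a[7]=11 → slow++,fast++
(s=7,f=9) a[fast]=11=a[slow] dup → fast++
(s=7,f=10) a[fast]=13≠a[slow]=11 write a[8]=13 → slow++,fast++
(s=8,f=11) a[fast]=13=a[slow] dup → fast++
(s=8,f=12) a[fast]=14≠a[slow]=13 write a[9]=14 → slow++,fast++

length 10; prefix = [2, 4, 5, 6, 7, 8, 9, 11, 13, 14]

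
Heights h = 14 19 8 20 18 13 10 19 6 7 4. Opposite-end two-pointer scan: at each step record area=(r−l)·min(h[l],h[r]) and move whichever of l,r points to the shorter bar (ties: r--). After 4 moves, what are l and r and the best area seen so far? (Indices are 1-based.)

l=1 r=11: min(14,4)*10=40 best=40 *, r--
l=1 r=10: min(14,7)*9=63 best=63 *, r--
l=1 r=9: min(14,6)*8=48 best=63, r--
l=1 r=8: min(14,19)*7=98 best=98 *, l++

l=2, r=8, best area=98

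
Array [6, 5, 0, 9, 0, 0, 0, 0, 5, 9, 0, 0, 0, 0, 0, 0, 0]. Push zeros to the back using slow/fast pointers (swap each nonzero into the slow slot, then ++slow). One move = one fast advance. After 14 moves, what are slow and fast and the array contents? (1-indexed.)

slow=1 fast=1: a[fast]=6≠0 swap→a[1]=6, slow++,fast++
slow=2 fast=2: a[fast]=5≠0 swap→a[2]=5, slow++,fast++
slow=3 fast=3: a[fast]=0, fast++
slow=3 fast=4: a[fast]=9≠0 swap→a[3]=9, slow++,fast++
slow=4 fast=5: a[fast]=0, fast++
slow=4 fast=6: a[fast]=0, fast++
slow=4 fast=7: a[fast]=0, fast++
slow=4 fast=8: a[fast]=0, fast++
slow=4 fast=9: a[fast]=5≠0 swap→a[4]=5, slow++,fast++
slow=5 fast=10: a[fast]=9≠0 swap→a[5]=9, slow++,fast++
slow=6 fast=11: a[fast]=0, fast++
slow=6 fast=12: a[fast]=0, fast++
slow=6 fast=13: a[fast]=0, fast++
slow=6 fast=14: a[fast]=0, fast++

slow=6, fast=15, a=[6, 5, 9, 5, 9, 0, 0, 0, 0, 0, 0, 0, 0, 0, 0, 0, 0]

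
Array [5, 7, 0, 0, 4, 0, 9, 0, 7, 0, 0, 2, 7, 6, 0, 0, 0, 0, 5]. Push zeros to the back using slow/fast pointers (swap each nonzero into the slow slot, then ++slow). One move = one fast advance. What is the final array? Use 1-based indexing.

[5, 7, 4, 9, 7, 2, 7, 6, 5, 0, 0, 0, 0, 0, 0, 0, 0, 0, 0]

slow=1 fast=1: a[fast]=5≠0 swap→a[1]=5, slow++,fast++
slow=2 fast=2: a[fast]=7≠0 swap→a[2]=7, slow++,fast++
slow=3 fast=3: a[fast]=0, fast++
slow=3 fast=4: a[fast]=0, fast++
slow=3 fast=5: a[fast]=4≠0 swap→a[3]=4, slow++,fast++
slow=4 fast=6: a[fast]=0, fast++
slow=4 fast=7: a[fast]=9≠0 swap→a[4]=9, slow++,fast++
slow=5 fast=8: a[fast]=0, fast++
slow=5 fast=9: a[fast]=7≠0 swap→a[5]=7, slow++,fast++
slow=6 fast=10: a[fast]=0, fast++
slow=6 fast=11: a[fast]=0, fast++
slow=6 fast=12: a[fast]=2≠0 swap→a[6]=2, slow++,fast++
slow=7 fast=13: a[fast]=7≠0 swap→a[7]=7, slow++,fast++
slow=8 fast=14: a[fast]=6≠0 swap→a[8]=6, slow++,fast++
slow=9 fast=15: a[fast]=0, fast++
slow=9 fast=16: a[fast]=0, fast++
slow=9 fast=17: a[fast]=0, fast++
slow=9 fast=18: a[fast]=0, fast++
slow=9 fast=19: a[fast]=5≠0 swap→a[9]=5, slow++,fast++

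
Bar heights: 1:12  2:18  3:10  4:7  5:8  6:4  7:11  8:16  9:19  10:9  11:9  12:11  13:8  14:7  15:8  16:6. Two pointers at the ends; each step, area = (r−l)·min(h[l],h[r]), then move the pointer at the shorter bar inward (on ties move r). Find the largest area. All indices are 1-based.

l=1 r=16: min(12,6)*15=90 best=90 *, r--
l=1 r=15: min(12,8)*14=112 best=112 *, r--
l=1 r=14: min(12,7)*13=91 best=112, r--
l=1 r=13: min(12,8)*12=96 best=112, r--
l=1 r=12: min(12,11)*11=121 best=121 *, r--
l=1 r=11: min(12,9)*10=90 best=121, r--
l=1 r=10: min(12,9)*9=81 best=121, r--
l=1 r=9: min(12,19)*8=96 best=121, l++
l=2 r=9: min(18,19)*7=126 best=126 *, l++
l=3 r=9: min(10,19)*6=60 best=126, l++
l=4 r=9: min(7,19)*5=35 best=126, l++
l=5 r=9: min(8,19)*4=32 best=126, l++
l=6 r=9: min(4,19)*3=12 best=126, l++
l=7 r=9: min(11,19)*2=22 best=126, l++
l=8 r=9: min(16,19)*1=16 best=126, l++

max area = 126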